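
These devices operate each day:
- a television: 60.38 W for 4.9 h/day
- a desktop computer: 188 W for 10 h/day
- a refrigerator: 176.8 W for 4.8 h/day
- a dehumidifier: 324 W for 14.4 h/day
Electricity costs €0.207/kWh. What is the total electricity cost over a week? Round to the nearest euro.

€11

television: 60.38 W × 4.9 h × 7 d = 2,071 Wh = 2.071 kWh
desktop computer: 188 W × 10 h × 7 d = 13,160 Wh = 13.16 kWh
refrigerator: 176.8 W × 4.8 h × 7 d = 5,940 Wh = 5.94 kWh
dehumidifier: 324 W × 14.4 h × 7 d = 32,659 Wh = 32.66 kWh
Total energy = 2.071 + 13.16 + 5.94 + 32.66 = 53.83 kWh
Cost = 53.83 kWh × €0.207 = €11.14 ≈ €11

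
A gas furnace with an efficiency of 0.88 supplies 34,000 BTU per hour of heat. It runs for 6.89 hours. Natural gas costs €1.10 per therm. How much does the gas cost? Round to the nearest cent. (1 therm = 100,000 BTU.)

€2.93

Heat delivered = 34,000 BTU/h × 6.89 h = 234,260 BTU
Gas input = 234,260 / 0.88 = 266,205 BTU
= 266,205 / 100,000 = 2.662 therm
Cost = 2.662 × €1.10/therm = €2.93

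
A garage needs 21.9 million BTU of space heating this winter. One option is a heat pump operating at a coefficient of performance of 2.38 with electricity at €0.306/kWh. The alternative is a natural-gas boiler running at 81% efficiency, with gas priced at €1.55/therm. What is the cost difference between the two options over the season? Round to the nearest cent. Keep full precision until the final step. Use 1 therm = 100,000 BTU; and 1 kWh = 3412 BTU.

Heat load = 21.9 × 10⁶ BTU = 21,900,000 BTU
Gas: input = 21,900,000 / 0.81 = 27,037,037 BTU = 270.4 therm → 270.4 × €1.55 = €419.07
Heat pump: 21,900,000 BTU / 3412 = 6,419 kWh heat; / 2.38 = 2,697 kWh in → × €0.306 = €825.24
Difference = |€419.07 − €825.24| = €406.16

€406.16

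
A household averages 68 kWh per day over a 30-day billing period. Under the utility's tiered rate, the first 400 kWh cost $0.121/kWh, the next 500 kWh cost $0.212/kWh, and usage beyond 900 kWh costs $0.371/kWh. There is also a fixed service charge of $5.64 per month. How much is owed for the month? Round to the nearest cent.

Usage = 68 kWh/day × 30 days = 2040 kWh
First 400 kWh × $0.121 = $48.40
Next 500 kWh × $0.212 = $106.00
Remaining 1140 kWh × $0.371 = $422.94
Energy charge = $577.34; + service $5.64 = $582.98

$582.98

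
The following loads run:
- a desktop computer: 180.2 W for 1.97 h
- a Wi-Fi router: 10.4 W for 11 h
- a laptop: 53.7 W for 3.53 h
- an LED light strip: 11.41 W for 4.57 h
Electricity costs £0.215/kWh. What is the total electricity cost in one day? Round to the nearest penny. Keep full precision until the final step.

desktop computer: 180.2 W × 1.97 h = 355 Wh = 0.355 kWh
Wi-Fi router: 10.4 W × 11 h = 114 Wh = 0.1144 kWh
laptop: 53.7 W × 3.53 h = 190 Wh = 0.1896 kWh
LED light strip: 11.41 W × 4.57 h = 52 Wh = 0.05214 kWh
Total energy = 0.355 + 0.1144 + 0.1896 + 0.05214 = 0.7111 kWh
Cost = 0.7111 kWh × £0.215 = £0.15

£0.15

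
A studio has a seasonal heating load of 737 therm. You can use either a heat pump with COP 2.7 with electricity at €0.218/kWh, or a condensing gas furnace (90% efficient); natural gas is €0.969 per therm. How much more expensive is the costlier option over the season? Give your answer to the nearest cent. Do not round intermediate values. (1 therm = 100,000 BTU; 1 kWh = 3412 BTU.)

Heat load = 737 therm × 100,000 = 73,700,000 BTU
Gas: input = 73,700,000 / 0.90 = 81,888,889 BTU = 818.9 therm → 818.9 × €0.969 = €793.50
Heat pump: 73,700,000 BTU / 3412 = 21,600 kWh heat; / 2.7 = 8,000 kWh in → × €0.218 = €1,744.02
Difference = |€793.50 − €1,744.02| = €950.52

€950.52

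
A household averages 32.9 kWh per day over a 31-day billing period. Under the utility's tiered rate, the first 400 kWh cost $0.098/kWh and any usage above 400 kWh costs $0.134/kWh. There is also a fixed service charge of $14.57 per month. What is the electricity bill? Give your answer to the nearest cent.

$136.84

Usage = 32.9 kWh/day × 31 days = 1019.9 kWh
First 400 kWh × $0.098 = $39.20
Remaining 619.9 kWh × $0.134 = $83.07
Energy charge = $122.27; + service $14.57 = $136.84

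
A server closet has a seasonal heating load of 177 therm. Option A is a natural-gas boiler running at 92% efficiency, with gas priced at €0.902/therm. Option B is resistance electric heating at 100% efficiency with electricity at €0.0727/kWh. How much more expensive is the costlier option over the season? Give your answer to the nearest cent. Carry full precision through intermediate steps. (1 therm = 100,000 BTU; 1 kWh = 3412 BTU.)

€203.60

Heat load = 177 therm × 100,000 = 17,700,000 BTU
Gas: input = 17,700,000 / 0.920 = 19,239,130 BTU = 192.4 therm → 192.4 × €0.902 = €173.54
Electric: 17,700,000 BTU / 3412 = 5,188 kWh → × €0.0727 = €377.14
Difference = |€173.54 − €377.14| = €203.60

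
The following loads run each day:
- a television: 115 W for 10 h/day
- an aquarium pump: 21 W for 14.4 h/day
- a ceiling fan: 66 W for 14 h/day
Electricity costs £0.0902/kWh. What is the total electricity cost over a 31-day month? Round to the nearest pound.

television: 115 W × 10 h × 31 d = 35,650 Wh = 35.65 kWh
aquarium pump: 21 W × 14.4 h × 31 d = 9,374 Wh = 9.374 kWh
ceiling fan: 66 W × 14 h × 31 d = 28,644 Wh = 28.64 kWh
Total energy = 35.65 + 9.374 + 28.64 = 73.67 kWh
Cost = 73.67 kWh × £0.0902 = £6.64 ≈ £7

£7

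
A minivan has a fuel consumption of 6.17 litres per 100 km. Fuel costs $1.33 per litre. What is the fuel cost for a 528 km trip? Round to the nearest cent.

Fuel = 6.17 L/100 km × 528 km / 100 = 32.58 L
Cost = 32.58 L × $1.33/L = $43.33

$43.33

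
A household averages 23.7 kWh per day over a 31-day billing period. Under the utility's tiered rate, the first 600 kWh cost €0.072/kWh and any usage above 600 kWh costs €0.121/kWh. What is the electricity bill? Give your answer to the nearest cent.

€59.50

Usage = 23.7 kWh/day × 31 days = 734.7 kWh
First 600 kWh × €0.072 = €43.20
Remaining 134.7 kWh × €0.121 = €16.30
Total = €59.50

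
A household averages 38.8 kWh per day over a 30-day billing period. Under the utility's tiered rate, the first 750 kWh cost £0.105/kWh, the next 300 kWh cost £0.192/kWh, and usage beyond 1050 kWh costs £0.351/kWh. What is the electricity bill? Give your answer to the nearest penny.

Usage = 38.8 kWh/day × 30 days = 1164 kWh
First 750 kWh × £0.105 = £78.75
Next 300 kWh × £0.192 = £57.60
Remaining 114 kWh × £0.351 = £40.01
Total = £176.36

£176.36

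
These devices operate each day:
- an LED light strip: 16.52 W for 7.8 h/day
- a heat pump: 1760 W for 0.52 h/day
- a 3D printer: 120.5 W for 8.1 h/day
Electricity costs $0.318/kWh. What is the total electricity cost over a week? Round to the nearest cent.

$4.50

LED light strip: 16.52 W × 7.8 h × 7 d = 902 Wh = 0.902 kWh
heat pump: 1760 W × 0.52 h × 7 d = 6,406 Wh = 6.406 kWh
3D printer: 120.5 W × 8.1 h × 7 d = 6,832 Wh = 6.832 kWh
Total energy = 0.902 + 6.406 + 6.832 = 14.14 kWh
Cost = 14.14 kWh × $0.318 = $4.50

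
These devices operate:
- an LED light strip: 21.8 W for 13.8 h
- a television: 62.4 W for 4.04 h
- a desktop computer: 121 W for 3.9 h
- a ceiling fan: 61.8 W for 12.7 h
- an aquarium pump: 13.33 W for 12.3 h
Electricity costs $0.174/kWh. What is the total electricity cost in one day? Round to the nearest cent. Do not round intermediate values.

LED light strip: 21.8 W × 13.8 h = 301 Wh = 0.3008 kWh
television: 62.4 W × 4.04 h = 252 Wh = 0.2521 kWh
desktop computer: 121 W × 3.9 h = 472 Wh = 0.4719 kWh
ceiling fan: 61.8 W × 12.7 h = 785 Wh = 0.7849 kWh
aquarium pump: 13.33 W × 12.3 h = 164 Wh = 0.164 kWh
Total energy = 0.3008 + 0.2521 + 0.4719 + 0.7849 + 0.164 = 1.974 kWh
Cost = 1.974 kWh × $0.174 = $0.34

$0.34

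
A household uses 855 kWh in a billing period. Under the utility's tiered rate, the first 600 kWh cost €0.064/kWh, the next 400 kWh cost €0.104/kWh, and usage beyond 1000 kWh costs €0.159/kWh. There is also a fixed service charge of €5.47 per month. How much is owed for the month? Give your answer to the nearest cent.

€70.39

First 600 kWh × €0.064 = €38.40
Next 255 kWh × €0.104 = €26.52
Remaining tier: 0 kWh (not reached)
Energy charge = €64.92; + service €5.47 = €70.39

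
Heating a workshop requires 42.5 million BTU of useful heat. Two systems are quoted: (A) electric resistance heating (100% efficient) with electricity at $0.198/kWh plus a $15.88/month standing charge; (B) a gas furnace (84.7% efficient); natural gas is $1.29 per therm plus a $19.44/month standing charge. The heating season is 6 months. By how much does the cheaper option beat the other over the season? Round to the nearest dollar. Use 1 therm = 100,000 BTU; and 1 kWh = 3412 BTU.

Heat load = 42.5 × 10⁶ BTU = 42,500,000 BTU
Gas: input = 42,500,000 / 0.847 = 50,177,096 BTU = 501.8 therm → 501.8 × $1.29 = $647.28; + 6 × $19.44 standing = $763.92
Electric: 42,500,000 BTU / 3412 = 12,460 kWh → × $0.198 = $2,466.30; + 6 × $15.88 standing = $2,561.58
Difference = |$763.92 − $2,561.58| = $1,797.65 ≈ $1798

$1798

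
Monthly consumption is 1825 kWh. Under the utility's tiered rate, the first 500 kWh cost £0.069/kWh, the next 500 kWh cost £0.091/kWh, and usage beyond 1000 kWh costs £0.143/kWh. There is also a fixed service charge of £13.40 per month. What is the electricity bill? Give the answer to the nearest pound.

First 500 kWh × £0.069 = £34.50
Next 500 kWh × £0.091 = £45.50
Remaining 825 kWh × £0.143 = £117.97
Energy charge = £197.97; + service £13.40 = £211.38 ≈ £211

£211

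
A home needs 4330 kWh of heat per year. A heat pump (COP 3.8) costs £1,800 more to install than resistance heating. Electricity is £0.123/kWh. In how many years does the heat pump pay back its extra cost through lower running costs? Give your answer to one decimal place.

4.6 years

Resistance: 4330 kWh × £0.123 = £532.59/yr
Heat pump: 4330 / 3.8 = 1139 kWh in → × £0.123 = £140.16/yr
Annual savings = £392.43
Payback = £1,800 / £392.43 = 4.59 years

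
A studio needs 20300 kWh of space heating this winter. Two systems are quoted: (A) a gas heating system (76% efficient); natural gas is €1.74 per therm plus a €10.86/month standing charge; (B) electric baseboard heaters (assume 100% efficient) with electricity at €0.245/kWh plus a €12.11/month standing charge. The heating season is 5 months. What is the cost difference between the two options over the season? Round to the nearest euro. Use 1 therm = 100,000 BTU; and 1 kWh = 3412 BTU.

€3394

Heat load = 20300 kWh × 3412 = 69,263,600 BTU
Gas: input = 69,263,600 / 0.76 = 91,136,316 BTU = 911.4 therm → 911.4 × €1.74 = €1,585.77; + 5 × €10.86 standing = €1,640.07
Electric: 69,263,600 BTU / 3412 = 20,300 kWh → × €0.245 = €4,973.50; + 5 × €12.11 standing = €5,034.05
Difference = |€1,640.07 − €5,034.05| = €3,393.98 ≈ €3394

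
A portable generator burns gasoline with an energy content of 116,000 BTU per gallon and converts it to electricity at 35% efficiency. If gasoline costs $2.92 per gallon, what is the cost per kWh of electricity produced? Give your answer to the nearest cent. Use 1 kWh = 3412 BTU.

$0.25

Electrical output per gallon = 116,000 BTU × 0.35 / 3412 BTU/kWh = 11.9 kWh
Cost per kWh = $2.92 / 11.9 kWh = $0.245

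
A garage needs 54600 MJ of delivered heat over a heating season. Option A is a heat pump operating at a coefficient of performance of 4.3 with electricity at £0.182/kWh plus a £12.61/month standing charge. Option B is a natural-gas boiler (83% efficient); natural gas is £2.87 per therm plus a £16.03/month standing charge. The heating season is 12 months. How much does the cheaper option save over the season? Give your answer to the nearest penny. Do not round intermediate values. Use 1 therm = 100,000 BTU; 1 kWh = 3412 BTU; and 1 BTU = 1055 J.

Heat load = 54600 MJ = 54,600,000,000 J / 1055 = 51,753,555 BTU
Gas: input = 51,753,555 / 0.83 = 62,353,680 BTU = 623.5 therm → 623.5 × £2.87 = £1,789.55; + 12 × £16.03 standing = £1,981.91
Heat pump: 51,753,555 BTU / 3412 = 15,170 kWh heat; / 4.3 = 3,527 kWh in → × £0.182 = £642.00; + 12 × £12.61 standing = £793.32
Difference = |£1,981.91 − £793.32| = £1,188.59

£1188.59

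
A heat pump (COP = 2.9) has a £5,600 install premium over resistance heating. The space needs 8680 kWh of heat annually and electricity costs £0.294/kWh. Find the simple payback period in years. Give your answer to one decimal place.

3.3 years

Resistance: 8680 kWh × £0.294 = £2,551.92/yr
Heat pump: 8680 / 2.9 = 2993 kWh in → × £0.294 = £879.97/yr
Annual savings = £1,671.95
Payback = £5,600 / £1,671.95 = 3.35 years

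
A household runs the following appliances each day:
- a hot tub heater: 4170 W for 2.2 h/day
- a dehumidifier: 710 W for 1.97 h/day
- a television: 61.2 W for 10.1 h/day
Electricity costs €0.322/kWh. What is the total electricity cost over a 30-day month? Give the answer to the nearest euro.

hot tub heater: 4170 W × 2.2 h × 30 d = 275,220 Wh = 275.2 kWh
dehumidifier: 710 W × 1.97 h × 30 d = 41,961 Wh = 41.96 kWh
television: 61.2 W × 10.1 h × 30 d = 18,544 Wh = 18.54 kWh
Total energy = 275.2 + 41.96 + 18.54 = 335.7 kWh
Cost = 335.7 kWh × €0.322 = €108.10 ≈ €108

€108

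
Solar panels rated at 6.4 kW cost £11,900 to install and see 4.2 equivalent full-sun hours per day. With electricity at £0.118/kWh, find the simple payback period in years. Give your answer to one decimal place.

Daily generation = 6.4 kW × 4.2 h = 26.88 kWh
Annual generation = 26.88 × 365 = 9811.2 kWh
Annual savings = 9811.2 × £0.118 = £1,157.72
Payback = £11,900 / £1,157.72 = 10.3 years

10.3 years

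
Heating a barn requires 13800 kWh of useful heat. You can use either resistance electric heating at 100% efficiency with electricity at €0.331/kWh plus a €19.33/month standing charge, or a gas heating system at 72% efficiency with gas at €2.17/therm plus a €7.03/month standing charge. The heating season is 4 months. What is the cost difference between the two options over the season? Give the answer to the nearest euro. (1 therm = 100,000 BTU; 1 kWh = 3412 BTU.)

€3198

Heat load = 13800 kWh × 3412 = 47,085,600 BTU
Gas: input = 47,085,600 / 0.72 = 65,396,667 BTU = 654 therm → 654 × €2.17 = €1,419.11; + 4 × €7.03 standing = €1,447.23
Electric: 47,085,600 BTU / 3412 = 13,800 kWh → × €0.331 = €4,567.80; + 4 × €19.33 standing = €4,645.12
Difference = |€1,447.23 − €4,645.12| = €3,197.89 ≈ €3198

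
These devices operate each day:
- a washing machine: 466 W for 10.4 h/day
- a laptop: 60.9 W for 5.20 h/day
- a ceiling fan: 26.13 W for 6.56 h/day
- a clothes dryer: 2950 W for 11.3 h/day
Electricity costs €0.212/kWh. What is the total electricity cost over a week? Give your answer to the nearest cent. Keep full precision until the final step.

€57.39

washing machine: 466 W × 10.4 h × 7 d = 33,925 Wh = 33.92 kWh
laptop: 60.9 W × 5.20 h × 7 d = 2,217 Wh = 2.217 kWh
ceiling fan: 26.13 W × 6.56 h × 7 d = 1,200 Wh = 1.2 kWh
clothes dryer: 2950 W × 11.3 h × 7 d = 233,345 Wh = 233.3 kWh
Total energy = 33.92 + 2.217 + 1.2 + 233.3 = 270.7 kWh
Cost = 270.7 kWh × €0.212 = €57.39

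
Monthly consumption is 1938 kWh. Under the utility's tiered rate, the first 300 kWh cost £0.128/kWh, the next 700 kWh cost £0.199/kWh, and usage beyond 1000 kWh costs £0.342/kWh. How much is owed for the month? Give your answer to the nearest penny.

First 300 kWh × £0.128 = £38.40
Next 700 kWh × £0.199 = £139.30
Remaining 938 kWh × £0.342 = £320.80
Total = £498.50

£498.50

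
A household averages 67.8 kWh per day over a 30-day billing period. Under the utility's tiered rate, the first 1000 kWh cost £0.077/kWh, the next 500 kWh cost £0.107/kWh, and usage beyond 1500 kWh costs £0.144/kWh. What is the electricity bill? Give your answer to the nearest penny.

Usage = 67.8 kWh/day × 30 days = 2034 kWh
First 1000 kWh × £0.077 = £77.00
Next 500 kWh × £0.107 = £53.50
Remaining 534 kWh × £0.144 = £76.90
Total = £207.40

£207.40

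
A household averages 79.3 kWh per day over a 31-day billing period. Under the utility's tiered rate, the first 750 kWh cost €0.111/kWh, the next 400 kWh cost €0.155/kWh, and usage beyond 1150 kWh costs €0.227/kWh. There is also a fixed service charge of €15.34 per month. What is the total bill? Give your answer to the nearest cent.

Usage = 79.3 kWh/day × 31 days = 2458.3 kWh
First 750 kWh × €0.111 = €83.25
Next 400 kWh × €0.155 = €62.00
Remaining 1308.3 kWh × €0.227 = €296.98
Energy charge = €442.23; + service €15.34 = €457.57

€457.57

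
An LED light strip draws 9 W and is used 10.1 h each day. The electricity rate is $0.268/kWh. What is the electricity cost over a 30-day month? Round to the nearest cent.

Energy = 9 W × 10.1 h/day × 30 days = 2,727 Wh = 2.727 kWh
Cost = 2.727 kWh × $0.268/kWh = $0.73

$0.73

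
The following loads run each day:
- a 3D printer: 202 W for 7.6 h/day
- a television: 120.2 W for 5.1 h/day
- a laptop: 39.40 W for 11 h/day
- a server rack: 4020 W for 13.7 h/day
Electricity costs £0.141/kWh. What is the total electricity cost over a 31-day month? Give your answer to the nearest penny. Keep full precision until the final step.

3D printer: 202 W × 7.6 h × 31 d = 47,591 Wh = 47.59 kWh
television: 120.2 W × 5.1 h × 31 d = 19,004 Wh = 19 kWh
laptop: 39.40 W × 11 h × 31 d = 13,435 Wh = 13.44 kWh
server rack: 4020 W × 13.7 h × 31 d = 1,707,294 Wh = 1,707 kWh
Total energy = 47.59 + 19 + 13.44 + 1,707 = 1,787 kWh
Cost = 1,787 kWh × £0.141 = £252.01

£252.01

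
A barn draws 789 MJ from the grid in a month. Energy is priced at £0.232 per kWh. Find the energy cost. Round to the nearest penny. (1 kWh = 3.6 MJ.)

£50.85

789 MJ × (0.27778 kWh/MJ) = 219.2 kWh
Cost = 219.2 kWh × £0.232/kWh = £50.85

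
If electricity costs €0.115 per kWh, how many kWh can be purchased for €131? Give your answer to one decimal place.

€131 / €0.115 per kWh = 1,139 kWh

1139.1 kWh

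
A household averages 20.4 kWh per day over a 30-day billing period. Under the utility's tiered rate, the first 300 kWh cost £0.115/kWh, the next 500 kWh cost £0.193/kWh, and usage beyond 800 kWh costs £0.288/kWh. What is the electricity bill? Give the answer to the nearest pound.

£95

Usage = 20.4 kWh/day × 30 days = 612 kWh
First 300 kWh × £0.115 = £34.50
Next 312 kWh × £0.193 = £60.22
Remaining tier: 0 kWh (not reached)
Total = £94.72 ≈ £95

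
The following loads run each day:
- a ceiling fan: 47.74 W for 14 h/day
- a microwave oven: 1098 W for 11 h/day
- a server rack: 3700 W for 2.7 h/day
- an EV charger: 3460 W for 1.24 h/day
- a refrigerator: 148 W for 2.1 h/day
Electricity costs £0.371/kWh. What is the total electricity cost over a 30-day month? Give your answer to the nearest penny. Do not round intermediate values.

£304.27

ceiling fan: 47.74 W × 14 h × 30 d = 20,051 Wh = 20.05 kWh
microwave oven: 1098 W × 11 h × 30 d = 362,340 Wh = 362.3 kWh
server rack: 3700 W × 2.7 h × 30 d = 299,700 Wh = 299.7 kWh
EV charger: 3460 W × 1.24 h × 30 d = 128,712 Wh = 128.7 kWh
refrigerator: 148 W × 2.1 h × 30 d = 9,324 Wh = 9.324 kWh
Total energy = 20.05 + 362.3 + 299.7 + 128.7 + 9.324 = 820.1 kWh
Cost = 820.1 kWh × £0.371 = £304.27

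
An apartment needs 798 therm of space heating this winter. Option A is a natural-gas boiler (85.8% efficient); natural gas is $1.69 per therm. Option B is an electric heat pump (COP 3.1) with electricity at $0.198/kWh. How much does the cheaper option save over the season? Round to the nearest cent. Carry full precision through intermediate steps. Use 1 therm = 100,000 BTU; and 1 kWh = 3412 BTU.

$78.00

Heat load = 798 therm × 100,000 = 79,800,000 BTU
Gas: input = 79,800,000 / 0.858 = 93,006,993 BTU = 930.1 therm → 930.1 × $1.69 = $1,571.82
Heat pump: 79,800,000 BTU / 3412 = 23,390 kWh heat; / 3.1 = 7,545 kWh in → × $0.198 = $1,493.82
Difference = |$1,571.82 − $1,493.82| = $78.00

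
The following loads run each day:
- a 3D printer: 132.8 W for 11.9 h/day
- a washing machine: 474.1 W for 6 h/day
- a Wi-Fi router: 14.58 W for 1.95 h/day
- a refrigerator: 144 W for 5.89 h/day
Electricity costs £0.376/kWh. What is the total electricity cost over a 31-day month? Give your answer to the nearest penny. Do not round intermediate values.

3D printer: 132.8 W × 11.9 h × 31 d = 48,990 Wh = 48.99 kWh
washing machine: 474.1 W × 6 h × 31 d = 88,183 Wh = 88.18 kWh
Wi-Fi router: 14.58 W × 1.95 h × 31 d = 881 Wh = 0.8814 kWh
refrigerator: 144 W × 5.89 h × 31 d = 26,293 Wh = 26.29 kWh
Total energy = 48.99 + 88.18 + 0.8814 + 26.29 = 164.3 kWh
Cost = 164.3 kWh × £0.376 = £61.79

£61.79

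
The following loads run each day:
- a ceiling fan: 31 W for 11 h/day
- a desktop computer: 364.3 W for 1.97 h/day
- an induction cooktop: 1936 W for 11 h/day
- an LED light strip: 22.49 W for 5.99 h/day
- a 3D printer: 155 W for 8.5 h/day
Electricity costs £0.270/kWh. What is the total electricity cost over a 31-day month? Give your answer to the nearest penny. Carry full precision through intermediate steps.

£199.26

ceiling fan: 31 W × 11 h × 31 d = 10,571 Wh = 10.57 kWh
desktop computer: 364.3 W × 1.97 h × 31 d = 22,248 Wh = 22.25 kWh
induction cooktop: 1936 W × 11 h × 31 d = 660,176 Wh = 660.2 kWh
LED light strip: 22.49 W × 5.99 h × 31 d = 4,176 Wh = 4.176 kWh
3D printer: 155 W × 8.5 h × 31 d = 40,842 Wh = 40.84 kWh
Total energy = 10.57 + 22.25 + 660.2 + 4.176 + 40.84 = 738 kWh
Cost = 738 kWh × £0.270 = £199.26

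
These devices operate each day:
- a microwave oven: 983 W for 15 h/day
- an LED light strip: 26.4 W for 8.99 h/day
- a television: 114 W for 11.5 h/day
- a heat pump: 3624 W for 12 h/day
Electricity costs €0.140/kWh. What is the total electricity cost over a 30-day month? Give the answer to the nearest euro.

€251

microwave oven: 983 W × 15 h × 30 d = 442,350 Wh = 442.4 kWh
LED light strip: 26.4 W × 8.99 h × 30 d = 7,120 Wh = 7.12 kWh
television: 114 W × 11.5 h × 30 d = 39,330 Wh = 39.33 kWh
heat pump: 3624 W × 12 h × 30 d = 1,304,640 Wh = 1,305 kWh
Total energy = 442.4 + 7.12 + 39.33 + 1,305 = 1,793 kWh
Cost = 1,793 kWh × €0.140 = €251.08 ≈ €251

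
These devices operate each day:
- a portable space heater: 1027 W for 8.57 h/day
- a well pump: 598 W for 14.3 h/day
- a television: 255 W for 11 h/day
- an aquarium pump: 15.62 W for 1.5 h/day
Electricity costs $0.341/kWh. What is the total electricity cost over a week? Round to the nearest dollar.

portable space heater: 1027 W × 8.57 h × 7 d = 61,610 Wh = 61.61 kWh
well pump: 598 W × 14.3 h × 7 d = 59,860 Wh = 59.86 kWh
television: 255 W × 11 h × 7 d = 19,635 Wh = 19.64 kWh
aquarium pump: 15.62 W × 1.5 h × 7 d = 164 Wh = 0.164 kWh
Total energy = 61.61 + 59.86 + 19.64 + 0.164 = 141.3 kWh
Cost = 141.3 kWh × $0.341 = $48.17 ≈ $48

$48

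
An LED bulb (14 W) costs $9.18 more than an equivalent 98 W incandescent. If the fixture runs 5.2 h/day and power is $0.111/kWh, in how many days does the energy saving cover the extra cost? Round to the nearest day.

189 days

Power saved = 98 − 14 = 84 W
Daily energy saved = 84 W × 5.2 h = 436.8 Wh = 0.4368 kWh
Daily savings = 0.4368 × $0.111 = $0.0485
Payback = $9.18 / $0.0485 per day = 189.3 days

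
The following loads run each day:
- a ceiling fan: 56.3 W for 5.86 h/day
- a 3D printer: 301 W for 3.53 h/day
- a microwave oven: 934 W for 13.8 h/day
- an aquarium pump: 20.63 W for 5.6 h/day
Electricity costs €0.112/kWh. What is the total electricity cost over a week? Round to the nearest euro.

ceiling fan: 56.3 W × 5.86 h × 7 d = 2,309 Wh = 2.309 kWh
3D printer: 301 W × 3.53 h × 7 d = 7,438 Wh = 7.438 kWh
microwave oven: 934 W × 13.8 h × 7 d = 90,224 Wh = 90.22 kWh
aquarium pump: 20.63 W × 5.6 h × 7 d = 809 Wh = 0.8087 kWh
Total energy = 2.309 + 7.438 + 90.22 + 0.8087 = 100.8 kWh
Cost = 100.8 kWh × €0.112 = €11.29 ≈ €11

€11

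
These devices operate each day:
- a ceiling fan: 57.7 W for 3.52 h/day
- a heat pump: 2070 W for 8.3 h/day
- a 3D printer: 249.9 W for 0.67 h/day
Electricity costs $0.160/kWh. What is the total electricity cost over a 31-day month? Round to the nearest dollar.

$87

ceiling fan: 57.7 W × 3.52 h × 31 d = 6,296 Wh = 6.296 kWh
heat pump: 2070 W × 8.3 h × 31 d = 532,611 Wh = 532.6 kWh
3D printer: 249.9 W × 0.67 h × 31 d = 5,190 Wh = 5.19 kWh
Total energy = 6.296 + 532.6 + 5.19 = 544.1 kWh
Cost = 544.1 kWh × $0.160 = $87.06 ≈ $87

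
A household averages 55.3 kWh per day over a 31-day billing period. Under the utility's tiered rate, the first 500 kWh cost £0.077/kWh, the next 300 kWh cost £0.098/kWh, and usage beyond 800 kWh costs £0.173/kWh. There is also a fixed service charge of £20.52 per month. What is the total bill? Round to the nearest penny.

£246.59

Usage = 55.3 kWh/day × 31 days = 1714.3 kWh
First 500 kWh × £0.077 = £38.50
Next 300 kWh × £0.098 = £29.40
Remaining 914.3 kWh × £0.173 = £158.17
Energy charge = £226.07; + service £20.52 = £246.59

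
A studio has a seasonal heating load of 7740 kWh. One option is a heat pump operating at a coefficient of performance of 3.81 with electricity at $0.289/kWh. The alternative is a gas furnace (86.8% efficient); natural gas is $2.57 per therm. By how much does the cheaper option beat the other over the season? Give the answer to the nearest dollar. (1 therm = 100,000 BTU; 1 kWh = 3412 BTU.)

Heat load = 7740 kWh × 3412 = 26,408,880 BTU
Gas: input = 26,408,880 / 0.868 = 30,424,977 BTU = 304.2 therm → 304.2 × $2.57 = $781.92
Heat pump: 26,408,880 BTU / 3412 = 7,740 kWh heat; / 3.81 = 2,031 kWh in → × $0.289 = $587.10
Difference = |$781.92 − $587.10| = $194.82 ≈ $195

$195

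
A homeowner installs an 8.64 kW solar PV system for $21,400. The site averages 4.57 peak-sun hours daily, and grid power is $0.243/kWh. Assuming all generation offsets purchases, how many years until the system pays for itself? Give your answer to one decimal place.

Daily generation = 8.64 kW × 4.57 h = 39.48 kWh
Annual generation = 39.48 × 365 = 14412 kWh
Annual savings = 14412 × $0.243 = $3,502.10
Payback = $21,400 / $3,502.10 = 6.11 years

6.1 years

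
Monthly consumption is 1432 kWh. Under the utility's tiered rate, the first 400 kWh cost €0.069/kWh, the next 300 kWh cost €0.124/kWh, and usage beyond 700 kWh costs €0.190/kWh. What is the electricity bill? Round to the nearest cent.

First 400 kWh × €0.069 = €27.60
Next 300 kWh × €0.124 = €37.20
Remaining 732 kWh × €0.190 = €139.08
Total = €203.88

€203.88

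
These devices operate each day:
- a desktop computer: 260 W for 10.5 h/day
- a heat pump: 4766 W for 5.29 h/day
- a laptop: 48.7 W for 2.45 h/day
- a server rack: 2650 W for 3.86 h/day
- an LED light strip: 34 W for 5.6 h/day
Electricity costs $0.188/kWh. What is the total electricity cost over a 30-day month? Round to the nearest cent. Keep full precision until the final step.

$217.03

desktop computer: 260 W × 10.5 h × 30 d = 81,900 Wh = 81.9 kWh
heat pump: 4766 W × 5.29 h × 30 d = 756,364 Wh = 756.4 kWh
laptop: 48.7 W × 2.45 h × 30 d = 3,579 Wh = 3.579 kWh
server rack: 2650 W × 3.86 h × 30 d = 306,870 Wh = 306.9 kWh
LED light strip: 34 W × 5.6 h × 30 d = 5,712 Wh = 5.712 kWh
Total energy = 81.9 + 756.4 + 3.579 + 306.9 + 5.712 = 1,154 kWh
Cost = 1,154 kWh × $0.188 = $217.03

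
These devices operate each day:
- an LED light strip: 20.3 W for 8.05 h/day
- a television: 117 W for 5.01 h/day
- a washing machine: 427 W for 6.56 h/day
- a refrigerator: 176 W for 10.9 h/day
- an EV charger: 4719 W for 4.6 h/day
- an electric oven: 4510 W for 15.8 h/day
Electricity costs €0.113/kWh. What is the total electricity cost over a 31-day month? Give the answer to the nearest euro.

€345

LED light strip: 20.3 W × 8.05 h × 31 d = 5,066 Wh = 5.066 kWh
television: 117 W × 5.01 h × 31 d = 18,171 Wh = 18.17 kWh
washing machine: 427 W × 6.56 h × 31 d = 86,835 Wh = 86.83 kWh
refrigerator: 176 W × 10.9 h × 31 d = 59,470 Wh = 59.47 kWh
EV charger: 4719 W × 4.6 h × 31 d = 672,929 Wh = 672.9 kWh
electric oven: 4510 W × 15.8 h × 31 d = 2,208,998 Wh = 2,209 kWh
Total energy = 5.066 + 18.17 + 86.83 + 59.47 + 672.9 + 2,209 = 3,051 kWh
Cost = 3,051 kWh × €0.113 = €344.82 ≈ €345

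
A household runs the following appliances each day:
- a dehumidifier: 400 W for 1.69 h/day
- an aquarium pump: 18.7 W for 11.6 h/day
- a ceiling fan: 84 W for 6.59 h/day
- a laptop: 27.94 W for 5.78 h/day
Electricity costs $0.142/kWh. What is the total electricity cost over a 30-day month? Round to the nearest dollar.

$7

dehumidifier: 400 W × 1.69 h × 30 d = 20,280 Wh = 20.28 kWh
aquarium pump: 18.7 W × 11.6 h × 30 d = 6,508 Wh = 6.508 kWh
ceiling fan: 84 W × 6.59 h × 30 d = 16,607 Wh = 16.61 kWh
laptop: 27.94 W × 5.78 h × 30 d = 4,845 Wh = 4.845 kWh
Total energy = 20.28 + 6.508 + 16.61 + 4.845 = 48.24 kWh
Cost = 48.24 kWh × $0.142 = $6.85 ≈ $7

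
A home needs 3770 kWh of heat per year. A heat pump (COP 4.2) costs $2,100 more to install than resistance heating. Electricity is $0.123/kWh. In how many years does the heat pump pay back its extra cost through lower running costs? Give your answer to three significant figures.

Resistance: 3770 kWh × $0.123 = $463.71/yr
Heat pump: 3770 / 4.2 = 897.6 kWh in → × $0.123 = $110.41/yr
Annual savings = $353.30
Payback = $2,100 / $353.30 = 5.94 years

5.94 years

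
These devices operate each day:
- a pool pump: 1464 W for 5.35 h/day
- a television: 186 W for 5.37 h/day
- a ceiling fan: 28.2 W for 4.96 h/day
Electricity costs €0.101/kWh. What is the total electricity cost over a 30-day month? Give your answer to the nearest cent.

pool pump: 1464 W × 5.35 h × 30 d = 234,972 Wh = 235 kWh
television: 186 W × 5.37 h × 30 d = 29,965 Wh = 29.96 kWh
ceiling fan: 28.2 W × 4.96 h × 30 d = 4,196 Wh = 4.196 kWh
Total energy = 235 + 29.96 + 4.196 = 269.1 kWh
Cost = 269.1 kWh × €0.101 = €27.18

€27.18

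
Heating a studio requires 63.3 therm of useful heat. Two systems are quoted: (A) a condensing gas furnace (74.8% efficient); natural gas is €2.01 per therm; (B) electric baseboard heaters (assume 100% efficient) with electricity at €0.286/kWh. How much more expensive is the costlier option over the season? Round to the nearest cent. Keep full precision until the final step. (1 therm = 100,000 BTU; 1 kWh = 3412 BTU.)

Heat load = 63.3 therm × 100,000 = 6,330,000 BTU
Gas: input = 6,330,000 / 0.748 = 8,462,567 BTU = 84.63 therm → 84.63 × €2.01 = €170.10
Electric: 6,330,000 BTU / 3412 = 1,855 kWh → × €0.286 = €530.59
Difference = |€170.10 − €530.59| = €360.49

€360.49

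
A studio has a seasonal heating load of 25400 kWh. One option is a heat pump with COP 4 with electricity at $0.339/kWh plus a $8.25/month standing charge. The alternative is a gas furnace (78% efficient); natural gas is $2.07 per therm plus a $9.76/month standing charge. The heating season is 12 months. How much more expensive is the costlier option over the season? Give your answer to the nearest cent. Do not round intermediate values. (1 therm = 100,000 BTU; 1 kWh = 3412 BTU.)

$165.42

Heat load = 25400 kWh × 3412 = 86,664,800 BTU
Gas: input = 86,664,800 / 0.78 = 111,108,718 BTU = 1,111 therm → 1,111 × $2.07 = $2,299.95; + 12 × $9.76 standing = $2,417.07
Heat pump: 86,664,800 BTU / 3412 = 25,400 kWh heat; / 4 = 6,350 kWh in → × $0.339 = $2,152.65; + 12 × $8.25 standing = $2,251.65
Difference = |$2,417.07 − $2,251.65| = $165.42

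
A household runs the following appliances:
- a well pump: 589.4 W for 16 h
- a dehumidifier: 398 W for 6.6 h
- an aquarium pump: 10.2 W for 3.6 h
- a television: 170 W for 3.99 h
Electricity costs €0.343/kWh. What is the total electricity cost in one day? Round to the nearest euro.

well pump: 589.4 W × 16 h = 9,430 Wh = 9.43 kWh
dehumidifier: 398 W × 6.6 h = 2,627 Wh = 2.627 kWh
aquarium pump: 10.2 W × 3.6 h = 37 Wh = 0.03672 kWh
television: 170 W × 3.99 h = 678 Wh = 0.6783 kWh
Total energy = 9.43 + 2.627 + 0.03672 + 0.6783 = 12.77 kWh
Cost = 12.77 kWh × €0.343 = €4.38 ≈ €4

€4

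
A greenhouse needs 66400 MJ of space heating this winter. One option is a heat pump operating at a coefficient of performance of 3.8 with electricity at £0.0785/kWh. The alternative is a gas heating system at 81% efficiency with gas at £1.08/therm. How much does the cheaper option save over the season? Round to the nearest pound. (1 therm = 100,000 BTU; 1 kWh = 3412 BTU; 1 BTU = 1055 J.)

£458

Heat load = 66400 MJ = 66,400,000,000 J / 1055 = 62,938,389 BTU
Gas: input = 62,938,389 / 0.81 = 77,701,714 BTU = 777 therm → 777 × £1.08 = £839.18
Heat pump: 62,938,389 BTU / 3412 = 18,450 kWh heat; / 3.8 = 4,854 kWh in → × £0.0785 = £381.06
Difference = |£839.18 − £381.06| = £458.12 ≈ £458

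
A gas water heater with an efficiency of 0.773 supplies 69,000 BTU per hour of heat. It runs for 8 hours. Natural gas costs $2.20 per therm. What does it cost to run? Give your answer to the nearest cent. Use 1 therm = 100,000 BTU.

$15.71

Heat delivered = 69,000 BTU/h × 8 h = 552,000 BTU
Gas input = 552,000 / 0.773 = 714,101 BTU
= 714,101 / 100,000 = 7.141 therm
Cost = 7.141 × $2.20/therm = $15.71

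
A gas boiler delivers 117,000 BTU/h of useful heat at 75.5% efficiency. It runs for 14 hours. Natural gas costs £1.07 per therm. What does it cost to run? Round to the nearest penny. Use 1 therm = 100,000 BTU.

£23.21

Heat delivered = 117,000 BTU/h × 14 h = 1,638,000 BTU
Gas input = 1,638,000 / 0.755 = 2,169,536 BTU
= 2,169,536 / 100,000 = 21.7 therm
Cost = 21.7 × £1.07/therm = £23.21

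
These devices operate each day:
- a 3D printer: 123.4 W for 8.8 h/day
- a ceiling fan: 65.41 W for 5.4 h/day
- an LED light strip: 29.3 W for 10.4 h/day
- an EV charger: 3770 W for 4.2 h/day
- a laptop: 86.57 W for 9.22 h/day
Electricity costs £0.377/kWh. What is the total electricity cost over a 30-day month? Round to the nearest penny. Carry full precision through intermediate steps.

£207.83

3D printer: 123.4 W × 8.8 h × 30 d = 32,578 Wh = 32.58 kWh
ceiling fan: 65.41 W × 5.4 h × 30 d = 10,596 Wh = 10.6 kWh
LED light strip: 29.3 W × 10.4 h × 30 d = 9,142 Wh = 9.142 kWh
EV charger: 3770 W × 4.2 h × 30 d = 475,020 Wh = 475 kWh
laptop: 86.57 W × 9.22 h × 30 d = 23,945 Wh = 23.95 kWh
Total energy = 32.58 + 10.6 + 9.142 + 475 + 23.95 = 551.3 kWh
Cost = 551.3 kWh × £0.377 = £207.83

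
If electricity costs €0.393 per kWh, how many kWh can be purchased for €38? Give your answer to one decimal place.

€38 / €0.393 per kWh = 96.69 kWh

96.7 kWh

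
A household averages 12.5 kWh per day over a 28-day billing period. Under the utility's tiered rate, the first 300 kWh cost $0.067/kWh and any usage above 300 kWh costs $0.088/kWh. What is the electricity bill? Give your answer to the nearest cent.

Usage = 12.5 kWh/day × 28 days = 350 kWh
First 300 kWh × $0.067 = $20.10
Remaining 50 kWh × $0.088 = $4.40
Total = $24.50

$24.50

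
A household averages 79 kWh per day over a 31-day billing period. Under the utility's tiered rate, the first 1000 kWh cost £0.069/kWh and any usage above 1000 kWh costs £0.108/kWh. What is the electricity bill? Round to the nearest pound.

Usage = 79 kWh/day × 31 days = 2449 kWh
First 1000 kWh × £0.069 = £69.00
Remaining 1449 kWh × £0.108 = £156.49
Total = £225.49 ≈ £225

£225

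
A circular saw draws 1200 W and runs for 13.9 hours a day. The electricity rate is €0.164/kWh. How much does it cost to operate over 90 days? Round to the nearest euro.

Energy = 1200 W × 13.9 h/day × 90 days = 1,501,200 Wh = 1,501 kWh
Cost = 1,501 kWh × €0.164/kWh = €246.20 ≈ €246

€246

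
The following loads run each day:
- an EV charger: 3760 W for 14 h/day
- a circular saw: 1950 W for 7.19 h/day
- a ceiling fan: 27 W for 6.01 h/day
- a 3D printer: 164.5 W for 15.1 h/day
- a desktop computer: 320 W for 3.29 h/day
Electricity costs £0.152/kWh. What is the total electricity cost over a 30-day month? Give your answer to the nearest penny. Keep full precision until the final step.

£320.84

EV charger: 3760 W × 14 h × 30 d = 1,579,200 Wh = 1,579 kWh
circular saw: 1950 W × 7.19 h × 30 d = 420,615 Wh = 420.6 kWh
ceiling fan: 27 W × 6.01 h × 30 d = 4,868 Wh = 4.868 kWh
3D printer: 164.5 W × 15.1 h × 30 d = 74,518 Wh = 74.52 kWh
desktop computer: 320 W × 3.29 h × 30 d = 31,584 Wh = 31.58 kWh
Total energy = 1,579 + 420.6 + 4.868 + 74.52 + 31.58 = 2,111 kWh
Cost = 2,111 kWh × £0.152 = £320.84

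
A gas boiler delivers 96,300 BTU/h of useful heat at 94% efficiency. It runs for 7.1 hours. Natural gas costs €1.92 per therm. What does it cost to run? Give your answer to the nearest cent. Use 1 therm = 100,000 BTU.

€13.97

Heat delivered = 96,300 BTU/h × 7.1 h = 683,730 BTU
Gas input = 683,730 / 0.94 = 727,372 BTU
= 727,372 / 100,000 = 7.274 therm
Cost = 7.274 × €1.92/therm = €13.97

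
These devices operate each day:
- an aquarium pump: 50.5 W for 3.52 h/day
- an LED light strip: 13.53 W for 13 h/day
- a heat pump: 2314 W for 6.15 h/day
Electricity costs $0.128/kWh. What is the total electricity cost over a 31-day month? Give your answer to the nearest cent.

aquarium pump: 50.5 W × 3.52 h × 31 d = 5,511 Wh = 5.511 kWh
LED light strip: 13.53 W × 13 h × 31 d = 5,453 Wh = 5.453 kWh
heat pump: 2314 W × 6.15 h × 31 d = 441,164 Wh = 441.2 kWh
Total energy = 5.511 + 5.453 + 441.2 = 452.1 kWh
Cost = 452.1 kWh × $0.128 = $57.87

$57.87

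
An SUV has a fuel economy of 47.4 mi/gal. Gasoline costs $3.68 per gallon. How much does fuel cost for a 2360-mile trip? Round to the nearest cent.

Fuel = 2360 mi / 47.4 mpg = 49.79 gal
Cost = 49.79 gal × $3.68/gal = $183.22

$183.22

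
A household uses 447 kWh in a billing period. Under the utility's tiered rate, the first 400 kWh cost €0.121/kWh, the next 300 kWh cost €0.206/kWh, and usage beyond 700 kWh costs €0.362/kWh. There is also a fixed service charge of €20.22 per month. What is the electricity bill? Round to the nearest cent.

First 400 kWh × €0.121 = €48.40
Next 47 kWh × €0.206 = €9.68
Remaining tier: 0 kWh (not reached)
Energy charge = €58.08; + service €20.22 = €78.30

€78.30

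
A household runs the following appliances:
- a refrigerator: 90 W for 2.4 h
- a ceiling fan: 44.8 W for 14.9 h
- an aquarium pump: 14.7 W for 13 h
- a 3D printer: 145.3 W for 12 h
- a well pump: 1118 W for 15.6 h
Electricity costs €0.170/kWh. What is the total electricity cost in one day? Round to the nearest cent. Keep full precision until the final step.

€3.44

refrigerator: 90 W × 2.4 h = 216 Wh = 0.216 kWh
ceiling fan: 44.8 W × 14.9 h = 668 Wh = 0.6675 kWh
aquarium pump: 14.7 W × 13 h = 191 Wh = 0.1911 kWh
3D printer: 145.3 W × 12 h = 1,744 Wh = 1.744 kWh
well pump: 1118 W × 15.6 h = 17,441 Wh = 17.44 kWh
Total energy = 0.216 + 0.6675 + 0.1911 + 1.744 + 17.44 = 20.26 kWh
Cost = 20.26 kWh × €0.170 = €3.44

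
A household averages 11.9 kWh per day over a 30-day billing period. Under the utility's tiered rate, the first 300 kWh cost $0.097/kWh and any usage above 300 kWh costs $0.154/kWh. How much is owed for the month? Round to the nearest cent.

Usage = 11.9 kWh/day × 30 days = 357 kWh
First 300 kWh × $0.097 = $29.10
Remaining 57 kWh × $0.154 = $8.78
Total = $37.88

$37.88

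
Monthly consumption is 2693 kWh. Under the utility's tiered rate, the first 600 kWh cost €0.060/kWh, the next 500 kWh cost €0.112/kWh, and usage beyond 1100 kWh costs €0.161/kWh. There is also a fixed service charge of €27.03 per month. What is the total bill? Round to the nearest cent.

First 600 kWh × €0.060 = €36.00
Next 500 kWh × €0.112 = €56.00
Remaining 1593 kWh × €0.161 = €256.47
Energy charge = €348.47; + service €27.03 = €375.50

€375.50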